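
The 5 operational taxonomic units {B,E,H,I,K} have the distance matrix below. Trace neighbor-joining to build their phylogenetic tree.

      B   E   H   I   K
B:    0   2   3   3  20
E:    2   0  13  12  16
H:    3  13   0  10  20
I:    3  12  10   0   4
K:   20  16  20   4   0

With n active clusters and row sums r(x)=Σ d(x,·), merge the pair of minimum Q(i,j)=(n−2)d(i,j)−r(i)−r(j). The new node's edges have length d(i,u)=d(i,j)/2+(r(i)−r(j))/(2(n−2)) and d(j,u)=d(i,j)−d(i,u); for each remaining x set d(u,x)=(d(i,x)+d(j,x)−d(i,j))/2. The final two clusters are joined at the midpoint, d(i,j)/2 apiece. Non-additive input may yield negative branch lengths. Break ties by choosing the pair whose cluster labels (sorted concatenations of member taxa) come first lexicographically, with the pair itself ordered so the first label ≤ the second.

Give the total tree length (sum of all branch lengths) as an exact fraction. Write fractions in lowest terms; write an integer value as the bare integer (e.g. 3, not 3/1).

167/8

step 1: merge (I,K) at d=4, Q=-77; branch lengths I→-19/6, K→43/6; new cluster IK
  updated: d(B,IK)=19/2, d(E,IK)=12, d(H,IK)=13
step 2: merge (B,E) at d=2, Q=-75/2; branch lengths B→-17/8, E→33/8; new cluster BE
  updated: d(BE,H)=7, d(BE,IK)=39/4
step 3: merge (BE,H) at d=7, Q=-119/4; branch lengths BE→15/8, H→41/8; new cluster BEH
  updated: d(BEH,IK)=63/8
step 4: merge (BEH,IK) at d=63/8; branch lengths BEH→63/16, IK→63/16; new cluster BEHIK
final tree: (((B:-17/8,E:33/8):15/8,H:41/8):63/16,(I:-19/6,K:43/6):63/16)
total length: 167/8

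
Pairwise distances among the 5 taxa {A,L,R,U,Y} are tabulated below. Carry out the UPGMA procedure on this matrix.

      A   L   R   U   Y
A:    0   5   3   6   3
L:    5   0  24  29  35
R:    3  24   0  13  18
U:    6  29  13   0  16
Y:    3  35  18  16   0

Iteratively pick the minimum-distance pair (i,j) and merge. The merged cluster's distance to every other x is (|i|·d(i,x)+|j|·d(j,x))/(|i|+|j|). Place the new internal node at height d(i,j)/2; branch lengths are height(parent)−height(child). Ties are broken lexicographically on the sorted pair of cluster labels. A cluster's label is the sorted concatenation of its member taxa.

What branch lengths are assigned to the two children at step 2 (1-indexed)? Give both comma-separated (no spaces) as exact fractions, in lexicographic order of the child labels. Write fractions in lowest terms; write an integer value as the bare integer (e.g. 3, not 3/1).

13/4,19/4

1. join A+R (d=3) ⇒ AR; edges |A|=3/2, |R|=3/2
  updated: d(AR,L)=29/2, d(AR,U)=19/2, d(AR,Y)=21/2
2. join AR+U (d=19/2) ⇒ ARU; edges |AR|=13/4, |U|=19/4
  updated: d(ARU,L)=58/3, d(ARU,Y)=37/3
3. join ARU+Y (d=37/3) ⇒ ARUY; edges |ARU|=17/12, |Y|=37/6
  updated: d(ARUY,L)=93/4
4. join ARUY+L (d=93/4) ⇒ ALRUY; edges |ARUY|=131/24, |L|=93/8
final tree: ((((A:3/2,R:3/2):13/4,U:19/4):17/12,Y:37/6):131/24,L:93/8)
total length: 107/3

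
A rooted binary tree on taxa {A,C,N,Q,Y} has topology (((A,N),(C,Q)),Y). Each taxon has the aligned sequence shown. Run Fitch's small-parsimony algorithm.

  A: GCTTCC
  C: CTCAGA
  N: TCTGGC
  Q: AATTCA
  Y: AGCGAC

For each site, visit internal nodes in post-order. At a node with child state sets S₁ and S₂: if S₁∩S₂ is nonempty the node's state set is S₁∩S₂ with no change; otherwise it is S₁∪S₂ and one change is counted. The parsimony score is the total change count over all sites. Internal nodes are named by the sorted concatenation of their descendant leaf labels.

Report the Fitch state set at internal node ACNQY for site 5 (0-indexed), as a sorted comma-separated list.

C

[col 0] AN: children A:{G}, N:{T} ∪→ {G,T}; cost 1
[col 0] CQ: children C:{C}, Q:{A} ∪→ {A,C}; cost 1
[col 0] ACNQ: children AN:{G,T}, CQ:{A,C} ∪→ {A,C,G,T}; cost 1
[col 0] ACNQY: children ACNQ:{A,C,G,T}, Y:{A} ∩→ {A}; cost 0
[col 1] AN: children A:{C}, N:{C} ∩→ {C}; cost 0
[col 1] CQ: children C:{T}, Q:{A} ∪→ {A,T}; cost 1
[col 1] ACNQ: children AN:{C}, CQ:{A,T} ∪→ {A,C,T}; cost 1
[col 1] ACNQY: children ACNQ:{A,C,T}, Y:{G} ∪→ {A,C,G,T}; cost 1
[col 2] AN: children A:{T}, N:{T} ∩→ {T}; cost 0
[col 2] CQ: children C:{C}, Q:{T} ∪→ {C,T}; cost 1
[col 2] ACNQ: children AN:{T}, CQ:{C,T} ∩→ {T}; cost 0
[col 2] ACNQY: children ACNQ:{T}, Y:{C} ∪→ {C,T}; cost 1
[col 3] AN: children A:{T}, N:{G} ∪→ {G,T}; cost 1
[col 3] CQ: children C:{A}, Q:{T} ∪→ {A,T}; cost 1
[col 3] ACNQ: children AN:{G,T}, CQ:{A,T} ∩→ {T}; cost 0
[col 3] ACNQY: children ACNQ:{T}, Y:{G} ∪→ {G,T}; cost 1
[col 4] AN: children A:{C}, N:{G} ∪→ {C,G}; cost 1
[col 4] CQ: children C:{G}, Q:{C} ∪→ {C,G}; cost 1
[col 4] ACNQ: children AN:{C,G}, CQ:{C,G} ∩→ {C,G}; cost 0
[col 4] ACNQY: children ACNQ:{C,G}, Y:{A} ∪→ {A,C,G}; cost 1
[col 5] AN: children A:{C}, N:{C} ∩→ {C}; cost 0
[col 5] CQ: children C:{A}, Q:{A} ∩→ {A}; cost 0
[col 5] ACNQ: children AN:{C}, CQ:{A} ∪→ {A,C}; cost 1
[col 5] ACNQY: children ACNQ:{A,C}, Y:{C} ∩→ {C}; cost 0
per-site changes: [3, 3, 2, 3, 3, 1]; total = 15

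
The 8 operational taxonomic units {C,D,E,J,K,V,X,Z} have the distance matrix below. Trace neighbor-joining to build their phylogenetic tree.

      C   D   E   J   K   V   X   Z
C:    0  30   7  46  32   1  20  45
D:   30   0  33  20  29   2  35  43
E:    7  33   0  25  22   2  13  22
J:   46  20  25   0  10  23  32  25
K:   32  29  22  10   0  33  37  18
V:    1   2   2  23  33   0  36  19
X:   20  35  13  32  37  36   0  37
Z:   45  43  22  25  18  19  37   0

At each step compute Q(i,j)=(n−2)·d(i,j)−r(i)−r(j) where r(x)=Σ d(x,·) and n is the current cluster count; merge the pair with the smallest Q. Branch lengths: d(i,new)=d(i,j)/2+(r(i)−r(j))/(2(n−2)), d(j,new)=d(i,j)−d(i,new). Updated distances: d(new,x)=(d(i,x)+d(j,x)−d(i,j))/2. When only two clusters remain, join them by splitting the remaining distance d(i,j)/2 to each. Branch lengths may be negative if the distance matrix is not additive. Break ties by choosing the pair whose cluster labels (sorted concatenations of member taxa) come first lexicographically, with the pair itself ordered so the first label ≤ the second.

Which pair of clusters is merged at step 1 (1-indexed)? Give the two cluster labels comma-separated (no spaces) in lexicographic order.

J,K

iteration 1: select J,K (d=10, Q=-302); attach at lengths (5, 5); label the merged cluster JK
  updated: d(C,JK)=34, d(D,JK)=39/2, d(E,JK)=37/2, d(JK,V)=23, d(JK,X)=59/2, d(JK,Z)=33/2
iteration 2: select JK,Z (d=33/2, Q=-241); attach at lengths (41/10, 62/5); label the merged cluster JKZ
  updated: d(C,JKZ)=125/4, d(D,JKZ)=23, d(E,JKZ)=12, d(JKZ,V)=51/4, d(JKZ,X)=25
iteration 3: select D,V (d=2, Q=-675/4); attach at lengths (309/32, -245/32); label the merged cluster DV
  updated: d(C,DV)=29/2, d(DV,E)=33/2, d(DV,JKZ)=135/8, d(DV,X)=69/2
iteration 4: select DV,JKZ (d=135/8, Q=-935/8); attach at lengths (383/48, 427/48); label the merged cluster DJKVZ
  updated: d(C,DJKVZ)=231/16, d(DJKVZ,E)=93/16, d(DJKVZ,X)=341/16
iteration 5: select C,X (d=20, Q=-223/4); attach at lengths (217/32, 423/32); label the merged cluster CX
  updated: d(CX,DJKVZ)=63/8, d(CX,E)=0
iteration 6: select CX,DJKVZ (d=63/8, Q=-219/16); attach at lengths (33/32, 219/32); label the merged cluster CDJKVXZ
  updated: d(CDJKVXZ,E)=-33/32
iteration 7: select CDJKVXZ,E (d=-33/32); attach at lengths (-33/64, -33/64); label the merged cluster CDEJKVXZ
final tree: (((C:217/32,X:423/32):33/32,((D:309/32,V:-245/32):383/48,((J:5,K:5):41/10,Z:62/5):427/48):219/32):-33/64,E:-33/64)
total length: 2311/32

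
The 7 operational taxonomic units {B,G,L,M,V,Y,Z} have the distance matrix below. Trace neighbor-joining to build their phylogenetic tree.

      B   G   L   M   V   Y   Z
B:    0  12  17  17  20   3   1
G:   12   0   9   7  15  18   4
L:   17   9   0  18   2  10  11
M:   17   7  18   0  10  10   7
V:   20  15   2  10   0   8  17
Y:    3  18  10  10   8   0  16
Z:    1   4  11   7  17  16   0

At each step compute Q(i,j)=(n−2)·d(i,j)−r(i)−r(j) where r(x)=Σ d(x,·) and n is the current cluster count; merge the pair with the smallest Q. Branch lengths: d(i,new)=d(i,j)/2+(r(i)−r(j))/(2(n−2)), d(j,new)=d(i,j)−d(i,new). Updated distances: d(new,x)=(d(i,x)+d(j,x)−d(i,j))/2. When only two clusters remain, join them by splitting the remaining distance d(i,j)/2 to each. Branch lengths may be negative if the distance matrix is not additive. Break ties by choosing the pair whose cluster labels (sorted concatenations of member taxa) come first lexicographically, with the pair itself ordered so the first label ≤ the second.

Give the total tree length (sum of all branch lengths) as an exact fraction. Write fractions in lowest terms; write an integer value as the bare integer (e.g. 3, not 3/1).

447/16

1. join L+V (d=2, Q=-129) ⇒ LV; edges |L|=1/2, |V|=3/2
  updated: d(B,LV)=35/2, d(G,LV)=11, d(LV,M)=13, d(LV,Y)=8, d(LV,Z)=13
2. join B+Y (d=3, Q=-187/2) ⇒ BY; edges |B|=15/16, |Y|=33/16
  updated: d(BY,G)=27/2, d(BY,LV)=45/4, d(BY,M)=12, d(BY,Z)=7
3. join BY+LV (d=45/4, Q=-233/4) ⇒ BLVY; edges |BY|=39/8, |LV|=51/8
  updated: d(BLVY,G)=53/8, d(BLVY,M)=55/8, d(BLVY,Z)=35/8
4. join BLVY+M (d=55/8, Q=-25) ⇒ BLMVY; edges |BLVY|=43/16, |M|=67/16
  updated: d(BLMVY,G)=27/8, d(BLMVY,Z)=9/4
5. join BLMVY+G (d=27/8, Q=-77/8) ⇒ BGLMVY; edges |BLMVY|=13/16, |G|=41/16
  updated: d(BGLMVY,Z)=23/16
6. join BGLMVY+Z (d=23/16) ⇒ BGLMVYZ; edges |BGLMVY|=23/32, |Z|=23/32
final tree: (((((B:15/16,Y:33/16):39/8,(L:1/2,V:3/2):51/8):43/16,M:67/16):13/16,G:41/16):23/32,Z:23/32)
total length: 447/16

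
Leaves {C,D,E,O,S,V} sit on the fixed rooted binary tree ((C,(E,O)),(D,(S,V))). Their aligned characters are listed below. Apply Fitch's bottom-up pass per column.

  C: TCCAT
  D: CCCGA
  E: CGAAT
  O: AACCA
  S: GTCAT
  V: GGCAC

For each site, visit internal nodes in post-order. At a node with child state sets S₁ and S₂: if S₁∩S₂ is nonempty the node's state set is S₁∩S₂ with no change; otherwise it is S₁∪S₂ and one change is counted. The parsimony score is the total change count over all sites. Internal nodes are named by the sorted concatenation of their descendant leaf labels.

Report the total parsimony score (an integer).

13

EO@0: {C} ∪ {A} = {A,C} (union, +1)
CEO@0: {T} ∪ {A,C} = {A,C,T} (union, +1)
SV@0: {G} ∩ {G} = {G} (intersection, +0)
DSV@0: {C} ∪ {G} = {C,G} (union, +1)
CDEOSV@0: {A,C,T} ∩ {C,G} = {C} (intersection, +0)
EO@1: {G} ∪ {A} = {A,G} (union, +1)
CEO@1: {C} ∪ {A,G} = {A,C,G} (union, +1)
SV@1: {T} ∪ {G} = {G,T} (union, +1)
DSV@1: {C} ∪ {G,T} = {C,G,T} (union, +1)
CDEOSV@1: {A,C,G} ∩ {C,G,T} = {C,G} (intersection, +0)
EO@2: {A} ∪ {C} = {A,C} (union, +1)
CEO@2: {C} ∩ {A,C} = {C} (intersection, +0)
SV@2: {C} ∩ {C} = {C} (intersection, +0)
DSV@2: {C} ∩ {C} = {C} (intersection, +0)
CDEOSV@2: {C} ∩ {C} = {C} (intersection, +0)
EO@3: {A} ∪ {C} = {A,C} (union, +1)
CEO@3: {A} ∩ {A,C} = {A} (intersection, +0)
SV@3: {A} ∩ {A} = {A} (intersection, +0)
DSV@3: {G} ∪ {A} = {A,G} (union, +1)
CDEOSV@3: {A} ∩ {A,G} = {A} (intersection, +0)
EO@4: {T} ∪ {A} = {A,T} (union, +1)
CEO@4: {T} ∩ {A,T} = {T} (intersection, +0)
SV@4: {T} ∪ {C} = {C,T} (union, +1)
DSV@4: {A} ∪ {C,T} = {A,C,T} (union, +1)
CDEOSV@4: {T} ∩ {A,C,T} = {T} (intersection, +0)
per-site changes: [3, 4, 1, 2, 3]; total = 13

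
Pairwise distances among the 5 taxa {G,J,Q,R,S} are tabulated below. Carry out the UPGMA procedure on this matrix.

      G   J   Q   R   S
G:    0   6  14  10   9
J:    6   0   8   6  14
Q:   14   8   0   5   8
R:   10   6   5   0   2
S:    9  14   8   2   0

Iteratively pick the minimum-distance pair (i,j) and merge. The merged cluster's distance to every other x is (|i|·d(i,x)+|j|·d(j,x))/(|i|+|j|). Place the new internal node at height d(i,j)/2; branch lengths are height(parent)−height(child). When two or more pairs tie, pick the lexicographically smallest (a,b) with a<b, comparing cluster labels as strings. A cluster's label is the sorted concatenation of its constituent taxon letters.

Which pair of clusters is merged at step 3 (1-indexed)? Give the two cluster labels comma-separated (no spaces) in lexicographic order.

Q,RS

step 1: merge (R,S) at d=2; branch lengths R→1, S→1; new cluster RS
  updated: d(G,RS)=19/2, d(J,RS)=10, d(Q,RS)=13/2
step 2: merge (G,J) at d=6; branch lengths G→3, J→3; new cluster GJ
  updated: d(GJ,Q)=11, d(GJ,RS)=39/4
step 3: merge (Q,RS) at d=13/2; branch lengths Q→13/4, RS→9/4; new cluster QRS
  updated: d(GJ,QRS)=61/6
step 4: merge (GJ,QRS) at d=61/6; branch lengths GJ→25/12, QRS→11/6; new cluster GJQRS
final tree: ((G:3,J:3):25/12,(Q:13/4,(R:1,S:1):9/4):11/6)
total length: 209/12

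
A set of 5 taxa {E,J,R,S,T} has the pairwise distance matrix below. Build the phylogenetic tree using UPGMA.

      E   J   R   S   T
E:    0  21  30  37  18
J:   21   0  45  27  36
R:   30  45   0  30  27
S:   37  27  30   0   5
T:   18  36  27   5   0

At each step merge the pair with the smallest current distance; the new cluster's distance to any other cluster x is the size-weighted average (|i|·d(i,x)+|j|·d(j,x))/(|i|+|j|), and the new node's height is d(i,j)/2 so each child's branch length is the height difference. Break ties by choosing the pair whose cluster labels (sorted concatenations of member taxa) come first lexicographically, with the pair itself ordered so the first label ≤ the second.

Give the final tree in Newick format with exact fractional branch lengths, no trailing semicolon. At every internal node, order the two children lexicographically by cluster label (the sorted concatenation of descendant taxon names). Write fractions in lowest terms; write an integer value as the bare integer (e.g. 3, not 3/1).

iteration 1: select S,T (d=5); attach at lengths (5/2, 5/2); label the merged cluster ST
  updated: d(E,ST)=55/2, d(J,ST)=63/2, d(R,ST)=57/2
iteration 2: select E,J (d=21); attach at lengths (21/2, 21/2); label the merged cluster EJ
  updated: d(EJ,R)=75/2, d(EJ,ST)=59/2
iteration 3: select R,ST (d=57/2); attach at lengths (57/4, 47/4); label the merged cluster RST
  updated: d(EJ,RST)=193/6
iteration 4: select EJ,RST (d=193/6); attach at lengths (67/12, 11/6); label the merged cluster EJRST
final tree: ((E:21/2,J:21/2):67/12,(R:57/4,(S:5/2,T:5/2):47/4):11/6)
total length: 713/12

((E:21/2,J:21/2):67/12,(R:57/4,(S:5/2,T:5/2):47/4):11/6)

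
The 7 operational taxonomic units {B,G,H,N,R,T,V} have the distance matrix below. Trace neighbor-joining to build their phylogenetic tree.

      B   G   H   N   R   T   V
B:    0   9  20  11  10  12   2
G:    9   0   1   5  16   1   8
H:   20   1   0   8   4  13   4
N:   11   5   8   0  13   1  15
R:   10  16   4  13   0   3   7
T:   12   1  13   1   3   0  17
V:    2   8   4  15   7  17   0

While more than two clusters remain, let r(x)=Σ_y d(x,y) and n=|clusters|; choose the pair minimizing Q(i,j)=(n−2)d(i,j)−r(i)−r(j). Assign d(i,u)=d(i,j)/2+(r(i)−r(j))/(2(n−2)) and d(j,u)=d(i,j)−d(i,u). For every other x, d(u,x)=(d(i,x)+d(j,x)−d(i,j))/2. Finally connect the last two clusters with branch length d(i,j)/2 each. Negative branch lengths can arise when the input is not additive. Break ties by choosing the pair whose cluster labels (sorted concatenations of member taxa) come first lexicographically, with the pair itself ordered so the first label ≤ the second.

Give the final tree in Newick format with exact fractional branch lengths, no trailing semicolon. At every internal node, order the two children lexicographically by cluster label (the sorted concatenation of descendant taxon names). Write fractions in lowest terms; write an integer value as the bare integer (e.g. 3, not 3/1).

1. join B+V (d=2, Q=-107) ⇒ BV; edges |B|=21/10, |V|=-1/10
  updated: d(BV,G)=15/2, d(BV,H)=11, d(BV,N)=12, d(BV,R)=15/2, d(BV,T)=27/2
2. join N+T (d=1, Q=-133/2) ⇒ NT; edges |N|=23/16, |T|=-7/16
  updated: d(BV,NT)=49/4, d(G,NT)=5/2, d(H,NT)=10, d(NT,R)=15/2
3. join G+NT (d=5/2, Q=-207/4) ⇒ GNT; edges |G|=3/8, |NT|=17/8
  updated: d(BV,GNT)=69/8, d(GNT,H)=17/4, d(GNT,R)=21/2
4. join BV+R (d=15/2, Q=-273/8) ⇒ BRV; edges |BV|=161/32, |R|=79/32
  updated: d(BRV,GNT)=93/16, d(BRV,H)=15/4
5. join BRV+GNT (d=93/16, Q=-221/16) ⇒ BGNRTV; edges |BRV|=85/32, |GNT|=101/32
  updated: d(BGNRTV,H)=35/32
6. join BGNRTV+H (d=35/32) ⇒ BGHNRTV; edges |BGNRTV|=35/64, |H|=35/64
final tree: ((((B:21/10,V:-1/10):161/32,R:79/32):85/32,(G:3/8,(N:23/16,T:-7/16):17/8):101/32):35/64,H:35/64)
total length: 637/32

((((B:21/10,V:-1/10):161/32,R:79/32):85/32,(G:3/8,(N:23/16,T:-7/16):17/8):101/32):35/64,H:35/64)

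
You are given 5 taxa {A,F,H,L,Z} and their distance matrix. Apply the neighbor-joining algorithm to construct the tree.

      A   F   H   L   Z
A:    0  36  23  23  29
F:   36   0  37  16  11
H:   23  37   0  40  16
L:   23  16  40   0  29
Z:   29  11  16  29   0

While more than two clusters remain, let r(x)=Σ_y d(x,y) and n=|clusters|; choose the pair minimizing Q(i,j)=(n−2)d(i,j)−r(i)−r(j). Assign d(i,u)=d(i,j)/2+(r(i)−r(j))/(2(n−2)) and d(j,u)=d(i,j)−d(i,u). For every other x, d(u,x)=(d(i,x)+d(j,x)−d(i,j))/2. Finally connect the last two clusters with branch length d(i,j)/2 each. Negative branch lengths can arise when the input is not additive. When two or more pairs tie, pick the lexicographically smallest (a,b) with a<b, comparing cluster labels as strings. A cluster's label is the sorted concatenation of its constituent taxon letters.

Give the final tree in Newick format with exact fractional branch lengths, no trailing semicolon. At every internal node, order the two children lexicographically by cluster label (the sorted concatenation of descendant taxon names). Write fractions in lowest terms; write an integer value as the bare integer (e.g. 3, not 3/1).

step 1: merge (F,L) at d=16, Q=-160; branch lengths F→20/3, L→28/3; new cluster FL
  updated: d(A,FL)=43/2, d(FL,H)=61/2, d(FL,Z)=12
step 2: merge (A,H) at d=23, Q=-97; branch lengths A→25/2, H→21/2; new cluster AH
  updated: d(AH,FL)=29/2, d(AH,Z)=11
step 3: merge (AH,FL) at d=29/2, Q=-75/2; branch lengths AH→27/4, FL→31/4; new cluster AFHL
  updated: d(AFHL,Z)=17/4
step 4: merge (AFHL,Z) at d=17/4; branch lengths AFHL→17/8, Z→17/8; new cluster AFHLZ
final tree: (((A:25/2,H:21/2):27/4,(F:20/3,L:28/3):31/4):17/8,Z:17/8)
total length: 231/4

(((A:25/2,H:21/2):27/4,(F:20/3,L:28/3):31/4):17/8,Z:17/8)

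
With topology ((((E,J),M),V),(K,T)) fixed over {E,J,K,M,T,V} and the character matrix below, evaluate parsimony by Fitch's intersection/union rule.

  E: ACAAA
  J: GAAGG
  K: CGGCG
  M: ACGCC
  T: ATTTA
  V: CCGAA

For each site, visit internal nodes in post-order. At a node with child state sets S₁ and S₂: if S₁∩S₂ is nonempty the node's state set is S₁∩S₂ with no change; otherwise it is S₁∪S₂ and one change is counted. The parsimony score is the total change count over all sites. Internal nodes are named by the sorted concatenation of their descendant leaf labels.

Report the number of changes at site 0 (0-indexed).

EJ@0: {A} ∪ {G} = {A,G} (union, +1)
EJM@0: {A,G} ∩ {A} = {A} (intersection, +0)
EJMV@0: {A} ∪ {C} = {A,C} (union, +1)
KT@0: {C} ∪ {A} = {A,C} (union, +1)
EJKMTV@0: {A,C} ∩ {A,C} = {A,C} (intersection, +0)
EJ@1: {C} ∪ {A} = {A,C} (union, +1)
EJM@1: {A,C} ∩ {C} = {C} (intersection, +0)
EJMV@1: {C} ∩ {C} = {C} (intersection, +0)
KT@1: {G} ∪ {T} = {G,T} (union, +1)
EJKMTV@1: {C} ∪ {G,T} = {C,G,T} (union, +1)
EJ@2: {A} ∩ {A} = {A} (intersection, +0)
EJM@2: {A} ∪ {G} = {A,G} (union, +1)
EJMV@2: {A,G} ∩ {G} = {G} (intersection, +0)
KT@2: {G} ∪ {T} = {G,T} (union, +1)
EJKMTV@2: {G} ∩ {G,T} = {G} (intersection, +0)
EJ@3: {A} ∪ {G} = {A,G} (union, +1)
EJM@3: {A,G} ∪ {C} = {A,C,G} (union, +1)
EJMV@3: {A,C,G} ∩ {A} = {A} (intersection, +0)
KT@3: {C} ∪ {T} = {C,T} (union, +1)
EJKMTV@3: {A} ∪ {C,T} = {A,C,T} (union, +1)
EJ@4: {A} ∪ {G} = {A,G} (union, +1)
EJM@4: {A,G} ∪ {C} = {A,C,G} (union, +1)
EJMV@4: {A,C,G} ∩ {A} = {A} (intersection, +0)
KT@4: {G} ∪ {A} = {A,G} (union, +1)
EJKMTV@4: {A} ∩ {A,G} = {A} (intersection, +0)
per-site changes: [3, 3, 2, 4, 3]; total = 15

3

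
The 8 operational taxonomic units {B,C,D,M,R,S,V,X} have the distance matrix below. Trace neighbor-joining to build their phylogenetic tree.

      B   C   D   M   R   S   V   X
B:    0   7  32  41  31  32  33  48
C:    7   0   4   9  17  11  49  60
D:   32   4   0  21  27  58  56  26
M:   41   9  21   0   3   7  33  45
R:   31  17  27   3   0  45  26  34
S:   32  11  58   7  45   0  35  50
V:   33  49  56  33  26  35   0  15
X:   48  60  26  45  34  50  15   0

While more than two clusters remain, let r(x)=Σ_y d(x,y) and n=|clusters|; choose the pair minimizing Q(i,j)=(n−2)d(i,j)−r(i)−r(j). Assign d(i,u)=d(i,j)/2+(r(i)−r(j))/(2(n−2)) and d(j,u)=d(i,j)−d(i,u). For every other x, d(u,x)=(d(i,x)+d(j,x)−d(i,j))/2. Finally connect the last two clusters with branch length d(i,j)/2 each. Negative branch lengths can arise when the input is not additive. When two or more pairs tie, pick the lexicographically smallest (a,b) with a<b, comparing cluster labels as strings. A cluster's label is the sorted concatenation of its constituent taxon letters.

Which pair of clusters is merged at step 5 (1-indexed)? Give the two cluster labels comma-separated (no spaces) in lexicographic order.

BCD,MS

iteration 1: select V,X (d=15, Q=-435); attach at lengths (59/12, 121/12); label the merged cluster VX
  updated: d(B,VX)=33, d(C,VX)=47, d(D,VX)=67/2, d(M,VX)=63/2, d(R,VX)=45/2, d(S,VX)=35
iteration 2: select M,S (d=7, Q=-531/2); attach at lengths (-81/20, 221/20); label the merged cluster MS
  updated: d(B,MS)=33, d(C,MS)=13/2, d(D,MS)=36, d(MS,R)=41/2, d(MS,VX)=119/4
iteration 3: select C,D (d=4, Q=-198); attach at lengths (-35/8, 67/8); label the merged cluster CD
  updated: d(B,CD)=35/2, d(CD,MS)=77/4, d(CD,R)=20, d(CD,VX)=153/4
iteration 4: select B,CD (d=35/2, Q=-157); attach at lengths (12, 11/2); label the merged cluster BCD
  updated: d(BCD,MS)=139/8, d(BCD,R)=67/4, d(BCD,VX)=215/8
iteration 5: select BCD,MS (d=139/8, Q=-751/8); attach at lengths (225/32, 331/32); label the merged cluster BCDMS
  updated: d(BCDMS,R)=159/16, d(BCDMS,VX)=157/8
iteration 6: select BCDMS,R (d=159/16, Q=-833/16); attach at lengths (113/32, 205/32); label the merged cluster BCDMRS
  updated: d(BCDMRS,VX)=515/32
iteration 7: select BCDMRS,VX (d=515/32); attach at lengths (515/64, 515/64); label the merged cluster BCDMRSVX
final tree: ((((B:12,(C:-35/8,D:67/8):11/2):225/32,(M:-81/20,S:221/20):331/32):113/32,R:205/32):515/64,(V:59/12,X:121/12):515/64)
total length: 2781/32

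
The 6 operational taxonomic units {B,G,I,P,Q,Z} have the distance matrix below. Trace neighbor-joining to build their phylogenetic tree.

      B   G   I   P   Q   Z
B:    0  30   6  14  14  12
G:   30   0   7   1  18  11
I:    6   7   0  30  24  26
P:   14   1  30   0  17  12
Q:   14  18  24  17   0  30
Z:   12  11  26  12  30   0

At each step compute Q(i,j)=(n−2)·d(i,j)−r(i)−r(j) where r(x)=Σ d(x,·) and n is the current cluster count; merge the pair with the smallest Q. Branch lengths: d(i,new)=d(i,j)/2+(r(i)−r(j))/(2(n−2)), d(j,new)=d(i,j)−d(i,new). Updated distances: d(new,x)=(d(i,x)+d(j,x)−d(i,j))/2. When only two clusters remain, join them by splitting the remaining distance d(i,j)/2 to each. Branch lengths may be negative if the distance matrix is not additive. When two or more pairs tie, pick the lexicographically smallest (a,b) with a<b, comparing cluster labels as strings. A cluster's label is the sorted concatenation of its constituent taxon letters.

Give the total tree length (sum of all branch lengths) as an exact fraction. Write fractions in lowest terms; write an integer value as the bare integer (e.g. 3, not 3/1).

step 1: merge (B,I) at d=6, Q=-145; branch lengths B→7/8, I→41/8; new cluster BI
  updated: d(BI,G)=31/2, d(BI,P)=19, d(BI,Q)=16, d(BI,Z)=16
step 2: merge (BI,Q) at d=16, Q=-199/2; branch lengths BI→67/12, Q→125/12; new cluster BIQ
  updated: d(BIQ,G)=35/4, d(BIQ,P)=10, d(BIQ,Z)=15
step 3: merge (BIQ,Z) at d=15, Q=-167/4; branch lengths BIQ→103/16, Z→137/16; new cluster BIQZ
  updated: d(BIQZ,G)=19/8, d(BIQZ,P)=7/2
step 4: merge (BIQZ,G) at d=19/8, Q=-55/8; branch lengths BIQZ→39/16, G→-1/16; new cluster BGIQZ
  updated: d(BGIQZ,P)=17/16
step 5: merge (BGIQZ,P) at d=17/16; branch lengths BGIQZ→17/32, P→17/32; new cluster BGIPQZ
final tree: (((((B:7/8,I:41/8):67/12,Q:125/12):103/16,Z:137/16):39/16,G:-1/16):17/32,P:17/32)
total length: 647/16

647/16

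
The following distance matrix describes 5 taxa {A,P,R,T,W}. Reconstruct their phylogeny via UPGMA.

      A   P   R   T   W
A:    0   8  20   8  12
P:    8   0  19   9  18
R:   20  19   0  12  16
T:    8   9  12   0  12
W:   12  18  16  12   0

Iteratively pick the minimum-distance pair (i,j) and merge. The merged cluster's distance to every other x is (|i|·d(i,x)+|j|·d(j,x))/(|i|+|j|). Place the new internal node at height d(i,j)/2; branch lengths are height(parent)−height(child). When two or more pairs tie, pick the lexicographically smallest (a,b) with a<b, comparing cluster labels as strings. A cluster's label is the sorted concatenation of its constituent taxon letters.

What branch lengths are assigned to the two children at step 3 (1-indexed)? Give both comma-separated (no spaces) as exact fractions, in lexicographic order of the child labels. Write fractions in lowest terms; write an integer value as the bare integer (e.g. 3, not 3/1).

11/4,7

iteration 1: select A,P (d=8); attach at lengths (4, 4); label the merged cluster AP
  updated: d(AP,R)=39/2, d(AP,T)=17/2, d(AP,W)=15
iteration 2: select AP,T (d=17/2); attach at lengths (1/4, 17/4); label the merged cluster APT
  updated: d(APT,R)=17, d(APT,W)=14
iteration 3: select APT,W (d=14); attach at lengths (11/4, 7); label the merged cluster APTW
  updated: d(APTW,R)=67/4
iteration 4: select APTW,R (d=67/4); attach at lengths (11/8, 67/8); label the merged cluster APRTW
final tree: ((((A:4,P:4):1/4,T:17/4):11/4,W:7):11/8,R:67/8)
total length: 32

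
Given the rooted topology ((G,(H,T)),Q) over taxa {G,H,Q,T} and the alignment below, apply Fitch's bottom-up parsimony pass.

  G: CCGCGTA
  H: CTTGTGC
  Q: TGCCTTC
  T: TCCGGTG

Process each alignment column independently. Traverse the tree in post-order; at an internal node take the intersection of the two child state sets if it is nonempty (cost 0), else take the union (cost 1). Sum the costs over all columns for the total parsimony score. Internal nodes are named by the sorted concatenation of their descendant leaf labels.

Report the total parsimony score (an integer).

12

[col 0] HT: children H:{C}, T:{T} ∪→ {C,T}; cost 1
[col 0] GHT: children G:{C}, HT:{C,T} ∩→ {C}; cost 0
[col 0] GHQT: children GHT:{C}, Q:{T} ∪→ {C,T}; cost 1
[col 1] HT: children H:{T}, T:{C} ∪→ {C,T}; cost 1
[col 1] GHT: children G:{C}, HT:{C,T} ∩→ {C}; cost 0
[col 1] GHQT: children GHT:{C}, Q:{G} ∪→ {C,G}; cost 1
[col 2] HT: children H:{T}, T:{C} ∪→ {C,T}; cost 1
[col 2] GHT: children G:{G}, HT:{C,T} ∪→ {C,G,T}; cost 1
[col 2] GHQT: children GHT:{C,G,T}, Q:{C} ∩→ {C}; cost 0
[col 3] HT: children H:{G}, T:{G} ∩→ {G}; cost 0
[col 3] GHT: children G:{C}, HT:{G} ∪→ {C,G}; cost 1
[col 3] GHQT: children GHT:{C,G}, Q:{C} ∩→ {C}; cost 0
[col 4] HT: children H:{T}, T:{G} ∪→ {G,T}; cost 1
[col 4] GHT: children G:{G}, HT:{G,T} ∩→ {G}; cost 0
[col 4] GHQT: children GHT:{G}, Q:{T} ∪→ {G,T}; cost 1
[col 5] HT: children H:{G}, T:{T} ∪→ {G,T}; cost 1
[col 5] GHT: children G:{T}, HT:{G,T} ∩→ {T}; cost 0
[col 5] GHQT: children GHT:{T}, Q:{T} ∩→ {T}; cost 0
[col 6] HT: children H:{C}, T:{G} ∪→ {C,G}; cost 1
[col 6] GHT: children G:{A}, HT:{C,G} ∪→ {A,C,G}; cost 1
[col 6] GHQT: children GHT:{A,C,G}, Q:{C} ∩→ {C}; cost 0
per-site changes: [2, 2, 2, 1, 2, 1, 2]; total = 12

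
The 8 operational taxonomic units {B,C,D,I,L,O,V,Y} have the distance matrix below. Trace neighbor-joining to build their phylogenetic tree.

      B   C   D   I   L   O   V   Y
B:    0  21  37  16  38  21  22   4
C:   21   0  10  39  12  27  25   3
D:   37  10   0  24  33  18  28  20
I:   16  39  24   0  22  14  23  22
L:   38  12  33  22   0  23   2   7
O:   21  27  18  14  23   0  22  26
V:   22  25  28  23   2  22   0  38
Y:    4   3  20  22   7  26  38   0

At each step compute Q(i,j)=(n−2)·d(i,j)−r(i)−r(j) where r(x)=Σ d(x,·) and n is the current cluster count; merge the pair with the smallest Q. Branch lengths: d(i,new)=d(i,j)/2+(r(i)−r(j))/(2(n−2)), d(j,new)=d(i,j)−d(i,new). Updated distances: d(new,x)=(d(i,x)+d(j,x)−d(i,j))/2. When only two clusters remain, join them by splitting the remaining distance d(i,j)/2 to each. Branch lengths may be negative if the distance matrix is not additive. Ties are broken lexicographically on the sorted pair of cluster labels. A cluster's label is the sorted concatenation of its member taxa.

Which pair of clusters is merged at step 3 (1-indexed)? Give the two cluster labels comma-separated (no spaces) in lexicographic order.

iteration 1: select L,V (d=2, Q=-285); attach at lengths (-11/12, 35/12); label the merged cluster LV
  updated: d(B,LV)=29, d(C,LV)=35/2, d(D,LV)=59/2, d(I,LV)=43/2, d(LV,O)=43/2, d(LV,Y)=43/2
iteration 2: select C,D (d=10, Q=-206); attach at lengths (29/10, 71/10); label the merged cluster CD
  updated: d(B,CD)=24, d(CD,I)=53/2, d(CD,LV)=37/2, d(CD,O)=35/2, d(CD,Y)=13/2
iteration 3: select B,Y (d=4, Q=-158); attach at lengths (15/4, 1/4); label the merged cluster BY
  updated: d(BY,CD)=53/4, d(BY,I)=17, d(BY,LV)=93/4, d(BY,O)=43/2
iteration 4: select I,O (d=14, Q=-223/2); attach at lengths (31/4, 25/4); label the merged cluster IO
  updated: d(BY,IO)=49/4, d(CD,IO)=15, d(IO,LV)=29/2
iteration 5: select BY,CD (d=53/4, Q=-69); attach at lengths (57/8, 49/8); label the merged cluster BCDY
  updated: d(BCDY,IO)=7, d(BCDY,LV)=57/4
iteration 6: select BCDY,IO (d=7, Q=-143/4); attach at lengths (27/8, 29/8); label the merged cluster BCDIOY
  updated: d(BCDIOY,LV)=87/8
iteration 7: select BCDIOY,LV (d=87/8); attach at lengths (87/16, 87/16); label the merged cluster BCDILOVY
final tree: ((((B:15/4,Y:1/4):57/8,(C:29/10,D:71/10):49/8):27/8,(I:31/4,O:25/4):29/8):87/16,(L:-11/12,V:35/12):87/16)
total length: 489/8

B,Y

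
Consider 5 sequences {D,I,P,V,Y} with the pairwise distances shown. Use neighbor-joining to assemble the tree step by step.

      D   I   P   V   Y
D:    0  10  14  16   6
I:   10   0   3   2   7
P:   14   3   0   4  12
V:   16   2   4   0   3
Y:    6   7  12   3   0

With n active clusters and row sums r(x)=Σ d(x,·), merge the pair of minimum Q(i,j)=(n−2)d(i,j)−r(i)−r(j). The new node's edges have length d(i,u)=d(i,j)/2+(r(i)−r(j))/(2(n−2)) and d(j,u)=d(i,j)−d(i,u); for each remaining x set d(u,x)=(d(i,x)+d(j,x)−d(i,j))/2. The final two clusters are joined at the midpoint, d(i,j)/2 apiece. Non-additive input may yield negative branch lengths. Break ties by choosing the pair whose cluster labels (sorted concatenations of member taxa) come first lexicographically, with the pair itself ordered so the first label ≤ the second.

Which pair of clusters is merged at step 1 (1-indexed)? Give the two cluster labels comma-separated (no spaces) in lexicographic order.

D,Y

1. join D+Y (d=6, Q=-56) ⇒ DY; edges |D|=6, |Y|=0
  updated: d(DY,I)=11/2, d(DY,P)=10, d(DY,V)=13/2
2. join DY+I (d=11/2, Q=-43/2) ⇒ DIY; edges |DY|=45/8, |I|=-1/8
  updated: d(DIY,P)=15/4, d(DIY,V)=3/2
3. join DIY+P (d=15/4, Q=-37/4) ⇒ DIPY; edges |DIY|=5/8, |P|=25/8
  updated: d(DIPY,V)=7/8
4. join DIPY+V (d=7/8) ⇒ DIPVY; edges |DIPY|=7/16, |V|=7/16
final tree: ((((D:6,Y:0):45/8,I:-1/8):5/8,P:25/8):7/16,V:7/16)
total length: 129/8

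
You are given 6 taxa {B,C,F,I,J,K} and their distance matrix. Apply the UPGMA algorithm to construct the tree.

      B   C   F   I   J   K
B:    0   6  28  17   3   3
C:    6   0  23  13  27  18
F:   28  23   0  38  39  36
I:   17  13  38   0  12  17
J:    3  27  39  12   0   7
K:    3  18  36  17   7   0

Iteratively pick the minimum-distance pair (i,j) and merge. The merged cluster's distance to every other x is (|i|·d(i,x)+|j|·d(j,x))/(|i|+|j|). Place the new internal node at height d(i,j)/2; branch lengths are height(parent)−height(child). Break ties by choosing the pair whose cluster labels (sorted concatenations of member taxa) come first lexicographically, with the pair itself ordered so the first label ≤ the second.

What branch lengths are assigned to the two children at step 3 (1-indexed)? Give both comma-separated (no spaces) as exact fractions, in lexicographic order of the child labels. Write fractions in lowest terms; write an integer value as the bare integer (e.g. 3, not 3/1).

1. join B+J (d=3) ⇒ BJ; edges |B|=3/2, |J|=3/2
  updated: d(BJ,C)=33/2, d(BJ,F)=67/2, d(BJ,I)=29/2, d(BJ,K)=5
2. join BJ+K (d=5) ⇒ BJK; edges |BJ|=1, |K|=5/2
  updated: d(BJK,C)=17, d(BJK,F)=103/3, d(BJK,I)=46/3
3. join C+I (d=13) ⇒ CI; edges |C|=13/2, |I|=13/2
  updated: d(BJK,CI)=97/6, d(CI,F)=61/2
4. join BJK+CI (d=97/6) ⇒ BCIJK; edges |BJK|=67/12, |CI|=19/12
  updated: d(BCIJK,F)=164/5
5. join BCIJK+F (d=164/5) ⇒ BCFIJK; edges |BCIJK|=499/60, |F|=82/5
final tree: ((((B:3/2,J:3/2):1,K:5/2):67/12,(C:13/2,I:13/2):19/12):499/60,F:82/5)
total length: 3083/60

13/2,13/2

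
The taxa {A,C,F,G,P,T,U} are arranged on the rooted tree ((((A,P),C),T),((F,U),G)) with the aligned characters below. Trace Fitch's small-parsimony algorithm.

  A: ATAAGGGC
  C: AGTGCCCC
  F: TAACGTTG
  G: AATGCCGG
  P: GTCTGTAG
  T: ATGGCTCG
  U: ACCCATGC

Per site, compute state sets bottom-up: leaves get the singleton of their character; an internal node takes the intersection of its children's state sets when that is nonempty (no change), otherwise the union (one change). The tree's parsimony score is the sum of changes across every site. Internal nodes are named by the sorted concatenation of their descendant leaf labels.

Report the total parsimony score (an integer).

26

AP@0: {A} ∪ {G} = {A,G} (union, +1)
ACP@0: {A,G} ∩ {A} = {A} (intersection, +0)
ACPT@0: {A} ∩ {A} = {A} (intersection, +0)
FU@0: {T} ∪ {A} = {A,T} (union, +1)
FGU@0: {A,T} ∩ {A} = {A} (intersection, +0)
ACFGPTU@0: {A} ∩ {A} = {A} (intersection, +0)
AP@1: {T} ∩ {T} = {T} (intersection, +0)
ACP@1: {T} ∪ {G} = {G,T} (union, +1)
ACPT@1: {G,T} ∩ {T} = {T} (intersection, +0)
FU@1: {A} ∪ {C} = {A,C} (union, +1)
FGU@1: {A,C} ∩ {A} = {A} (intersection, +0)
ACFGPTU@1: {T} ∪ {A} = {A,T} (union, +1)
AP@2: {A} ∪ {C} = {A,C} (union, +1)
ACP@2: {A,C} ∪ {T} = {A,C,T} (union, +1)
ACPT@2: {A,C,T} ∪ {G} = {A,C,G,T} (union, +1)
FU@2: {A} ∪ {C} = {A,C} (union, +1)
FGU@2: {A,C} ∪ {T} = {A,C,T} (union, +1)
ACFGPTU@2: {A,C,G,T} ∩ {A,C,T} = {A,C,T} (intersection, +0)
AP@3: {A} ∪ {T} = {A,T} (union, +1)
ACP@3: {A,T} ∪ {G} = {A,G,T} (union, +1)
ACPT@3: {A,G,T} ∩ {G} = {G} (intersection, +0)
FU@3: {C} ∩ {C} = {C} (intersection, +0)
FGU@3: {C} ∪ {G} = {C,G} (union, +1)
ACFGPTU@3: {G} ∩ {C,G} = {G} (intersection, +0)
AP@4: {G} ∩ {G} = {G} (intersection, +0)
ACP@4: {G} ∪ {C} = {C,G} (union, +1)
ACPT@4: {C,G} ∩ {C} = {C} (intersection, +0)
FU@4: {G} ∪ {A} = {A,G} (union, +1)
FGU@4: {A,G} ∪ {C} = {A,C,G} (union, +1)
ACFGPTU@4: {C} ∩ {A,C,G} = {C} (intersection, +0)
AP@5: {G} ∪ {T} = {G,T} (union, +1)
ACP@5: {G,T} ∪ {C} = {C,G,T} (union, +1)
ACPT@5: {C,G,T} ∩ {T} = {T} (intersection, +0)
FU@5: {T} ∩ {T} = {T} (intersection, +0)
FGU@5: {T} ∪ {C} = {C,T} (union, +1)
ACFGPTU@5: {T} ∩ {C,T} = {T} (intersection, +0)
AP@6: {G} ∪ {A} = {A,G} (union, +1)
ACP@6: {A,G} ∪ {C} = {A,C,G} (union, +1)
ACPT@6: {A,C,G} ∩ {C} = {C} (intersection, +0)
FU@6: {T} ∪ {G} = {G,T} (union, +1)
FGU@6: {G,T} ∩ {G} = {G} (intersection, +0)
ACFGPTU@6: {C} ∪ {G} = {C,G} (union, +1)
AP@7: {C} ∪ {G} = {C,G} (union, +1)
ACP@7: {C,G} ∩ {C} = {C} (intersection, +0)
ACPT@7: {C} ∪ {G} = {C,G} (union, +1)
FU@7: {G} ∪ {C} = {C,G} (union, +1)
FGU@7: {C,G} ∩ {G} = {G} (intersection, +0)
ACFGPTU@7: {C,G} ∩ {G} = {G} (intersection, +0)
per-site changes: [2, 3, 5, 3, 3, 3, 4, 3]; total = 26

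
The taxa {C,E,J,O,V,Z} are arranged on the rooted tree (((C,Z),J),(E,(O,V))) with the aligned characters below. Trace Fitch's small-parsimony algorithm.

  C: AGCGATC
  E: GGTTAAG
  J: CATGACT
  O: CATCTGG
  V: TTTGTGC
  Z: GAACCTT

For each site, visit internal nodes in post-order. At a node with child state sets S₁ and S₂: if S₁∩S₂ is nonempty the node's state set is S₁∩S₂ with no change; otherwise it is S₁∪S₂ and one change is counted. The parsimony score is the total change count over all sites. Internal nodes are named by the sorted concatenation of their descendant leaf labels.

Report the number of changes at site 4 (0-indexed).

CZ@0: {A} ∪ {G} = {A,G} (union, +1)
CJZ@0: {A,G} ∪ {C} = {A,C,G} (union, +1)
OV@0: {C} ∪ {T} = {C,T} (union, +1)
EOV@0: {G} ∪ {C,T} = {C,G,T} (union, +1)
CEJOVZ@0: {A,C,G} ∩ {C,G,T} = {C,G} (intersection, +0)
CZ@1: {G} ∪ {A} = {A,G} (union, +1)
CJZ@1: {A,G} ∩ {A} = {A} (intersection, +0)
OV@1: {A} ∪ {T} = {A,T} (union, +1)
EOV@1: {G} ∪ {A,T} = {A,G,T} (union, +1)
CEJOVZ@1: {A} ∩ {A,G,T} = {A} (intersection, +0)
CZ@2: {C} ∪ {A} = {A,C} (union, +1)
CJZ@2: {A,C} ∪ {T} = {A,C,T} (union, +1)
OV@2: {T} ∩ {T} = {T} (intersection, +0)
EOV@2: {T} ∩ {T} = {T} (intersection, +0)
CEJOVZ@2: {A,C,T} ∩ {T} = {T} (intersection, +0)
CZ@3: {G} ∪ {C} = {C,G} (union, +1)
CJZ@3: {C,G} ∩ {G} = {G} (intersection, +0)
OV@3: {C} ∪ {G} = {C,G} (union, +1)
EOV@3: {T} ∪ {C,G} = {C,G,T} (union, +1)
CEJOVZ@3: {G} ∩ {C,G,T} = {G} (intersection, +0)
CZ@4: {A} ∪ {C} = {A,C} (union, +1)
CJZ@4: {A,C} ∩ {A} = {A} (intersection, +0)
OV@4: {T} ∩ {T} = {T} (intersection, +0)
EOV@4: {A} ∪ {T} = {A,T} (union, +1)
CEJOVZ@4: {A} ∩ {A,T} = {A} (intersection, +0)
CZ@5: {T} ∩ {T} = {T} (intersection, +0)
CJZ@5: {T} ∪ {C} = {C,T} (union, +1)
OV@5: {G} ∩ {G} = {G} (intersection, +0)
EOV@5: {A} ∪ {G} = {A,G} (union, +1)
CEJOVZ@5: {C,T} ∪ {A,G} = {A,C,G,T} (union, +1)
CZ@6: {C} ∪ {T} = {C,T} (union, +1)
CJZ@6: {C,T} ∩ {T} = {T} (intersection, +0)
OV@6: {G} ∪ {C} = {C,G} (union, +1)
EOV@6: {G} ∩ {C,G} = {G} (intersection, +0)
CEJOVZ@6: {T} ∪ {G} = {G,T} (union, +1)
per-site changes: [4, 3, 2, 3, 2, 3, 3]; total = 20

2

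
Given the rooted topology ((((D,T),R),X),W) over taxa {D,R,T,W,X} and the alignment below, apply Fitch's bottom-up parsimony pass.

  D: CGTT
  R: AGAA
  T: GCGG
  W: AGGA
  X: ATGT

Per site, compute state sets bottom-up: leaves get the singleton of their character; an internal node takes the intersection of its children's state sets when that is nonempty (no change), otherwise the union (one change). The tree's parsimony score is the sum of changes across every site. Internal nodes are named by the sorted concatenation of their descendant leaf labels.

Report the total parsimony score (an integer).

[col 0] DT: children D:{C}, T:{G} ∪→ {C,G}; cost 1
[col 0] DRT: children DT:{C,G}, R:{A} ∪→ {A,C,G}; cost 1
[col 0] DRTX: children DRT:{A,C,G}, X:{A} ∩→ {A}; cost 0
[col 0] DRTWX: children DRTX:{A}, W:{A} ∩→ {A}; cost 0
[col 1] DT: children D:{G}, T:{C} ∪→ {C,G}; cost 1
[col 1] DRT: children DT:{C,G}, R:{G} ∩→ {G}; cost 0
[col 1] DRTX: children DRT:{G}, X:{T} ∪→ {G,T}; cost 1
[col 1] DRTWX: children DRTX:{G,T}, W:{G} ∩→ {G}; cost 0
[col 2] DT: children D:{T}, T:{G} ∪→ {G,T}; cost 1
[col 2] DRT: children DT:{G,T}, R:{A} ∪→ {A,G,T}; cost 1
[col 2] DRTX: children DRT:{A,G,T}, X:{G} ∩→ {G}; cost 0
[col 2] DRTWX: children DRTX:{G}, W:{G} ∩→ {G}; cost 0
[col 3] DT: children D:{T}, T:{G} ∪→ {G,T}; cost 1
[col 3] DRT: children DT:{G,T}, R:{A} ∪→ {A,G,T}; cost 1
[col 3] DRTX: children DRT:{A,G,T}, X:{T} ∩→ {T}; cost 0
[col 3] DRTWX: children DRTX:{T}, W:{A} ∪→ {A,T}; cost 1
per-site changes: [2, 2, 2, 3]; total = 9

9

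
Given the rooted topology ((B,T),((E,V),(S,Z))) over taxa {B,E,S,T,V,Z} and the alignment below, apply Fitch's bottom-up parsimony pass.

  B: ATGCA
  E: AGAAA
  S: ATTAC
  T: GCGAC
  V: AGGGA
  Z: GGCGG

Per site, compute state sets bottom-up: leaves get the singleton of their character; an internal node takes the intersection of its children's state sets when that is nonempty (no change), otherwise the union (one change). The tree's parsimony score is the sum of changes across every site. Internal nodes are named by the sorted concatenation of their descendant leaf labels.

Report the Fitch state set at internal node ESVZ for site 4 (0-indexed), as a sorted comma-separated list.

BT@0: {A} ∪ {G} = {A,G} (union, +1)
EV@0: {A} ∩ {A} = {A} (intersection, +0)
SZ@0: {A} ∪ {G} = {A,G} (union, +1)
ESVZ@0: {A} ∩ {A,G} = {A} (intersection, +0)
BESTVZ@0: {A,G} ∩ {A} = {A} (intersection, +0)
BT@1: {T} ∪ {C} = {C,T} (union, +1)
EV@1: {G} ∩ {G} = {G} (intersection, +0)
SZ@1: {T} ∪ {G} = {G,T} (union, +1)
ESVZ@1: {G} ∩ {G,T} = {G} (intersection, +0)
BESTVZ@1: {C,T} ∪ {G} = {C,G,T} (union, +1)
BT@2: {G} ∩ {G} = {G} (intersection, +0)
EV@2: {A} ∪ {G} = {A,G} (union, +1)
SZ@2: {T} ∪ {C} = {C,T} (union, +1)
ESVZ@2: {A,G} ∪ {C,T} = {A,C,G,T} (union, +1)
BESTVZ@2: {G} ∩ {A,C,G,T} = {G} (intersection, +0)
BT@3: {C} ∪ {A} = {A,C} (union, +1)
EV@3: {A} ∪ {G} = {A,G} (union, +1)
SZ@3: {A} ∪ {G} = {A,G} (union, +1)
ESVZ@3: {A,G} ∩ {A,G} = {A,G} (intersection, +0)
BESTVZ@3: {A,C} ∩ {A,G} = {A} (intersection, +0)
BT@4: {A} ∪ {C} = {A,C} (union, +1)
EV@4: {A} ∩ {A} = {A} (intersection, +0)
SZ@4: {C} ∪ {G} = {C,G} (union, +1)
ESVZ@4: {A} ∪ {C,G} = {A,C,G} (union, +1)
BESTVZ@4: {A,C} ∩ {A,C,G} = {A,C} (intersection, +0)
per-site changes: [2, 3, 3, 3, 3]; total = 14

A,C,G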